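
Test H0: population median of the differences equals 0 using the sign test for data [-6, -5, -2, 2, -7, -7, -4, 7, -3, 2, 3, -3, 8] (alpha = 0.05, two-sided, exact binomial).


Step 1: Discard zero differences. Original n = 13; n_eff = number of nonzero differences = 13.
Nonzero differences (with sign): -6, -5, -2, +2, -7, -7, -4, +7, -3, +2, +3, -3, +8
Step 2: Count signs: positive = 5, negative = 8.
Step 3: Under H0: P(positive) = 0.5, so the number of positives S ~ Bin(13, 0.5).
Step 4: Two-sided exact p-value = sum of Bin(13,0.5) probabilities at or below the observed probability = 0.581055.
Step 5: alpha = 0.05. fail to reject H0.

n_eff = 13, pos = 5, neg = 8, p = 0.581055, fail to reject H0.


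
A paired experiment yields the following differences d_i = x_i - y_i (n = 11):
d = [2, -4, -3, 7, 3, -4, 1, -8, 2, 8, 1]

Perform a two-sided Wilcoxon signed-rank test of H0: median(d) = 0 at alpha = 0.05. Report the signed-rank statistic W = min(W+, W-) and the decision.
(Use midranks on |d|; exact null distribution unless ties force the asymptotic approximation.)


Step 1: Drop any zero differences (none here) and take |d_i|.
|d| = [2, 4, 3, 7, 3, 4, 1, 8, 2, 8, 1]
Step 2: Midrank |d_i| (ties get averaged ranks).
ranks: |2|->3.5, |4|->7.5, |3|->5.5, |7|->9, |3|->5.5, |4|->7.5, |1|->1.5, |8|->10.5, |2|->3.5, |8|->10.5, |1|->1.5
Step 3: Attach original signs; sum ranks with positive sign and with negative sign.
W+ = 3.5 + 9 + 5.5 + 1.5 + 3.5 + 10.5 + 1.5 = 35
W- = 7.5 + 5.5 + 7.5 + 10.5 = 31
(Check: W+ + W- = 66 should equal n(n+1)/2 = 66.)
Step 4: Test statistic W = min(W+, W-) = 31.
Step 5: Ties in |d|, so use the tie-corrected normal approximation.
        E[W] = n(n+1)/4 = 11*12/4 = 33.
        Tie groups: |d|=1 (t=2), |d|=2 (t=2), |d|=3 (t=2), |d|=4 (t=2), |d|=8 (t=2); sum(t^3 - t) = 30.
        Var[W] = n(n+1)(2n+1)/24 - sum(t^3-t)/48 = 3036/24 - 30/48 = 125.875.
        z = (W - E[W]) / sqrt(Var[W]) = (31 - 33) / 11.2194 = -0.1783.
        Two-sided p = 2*Phi(z) = 0.858517.
Step 6: alpha = 0.05. fail to reject H0.

W+ = 35, W- = 31, W = min = 31, p = 0.858517, fail to reject H0.


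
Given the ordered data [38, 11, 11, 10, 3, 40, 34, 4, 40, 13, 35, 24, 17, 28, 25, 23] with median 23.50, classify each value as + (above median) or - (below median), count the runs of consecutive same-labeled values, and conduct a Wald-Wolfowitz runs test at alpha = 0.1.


Step 1: Compute median = 23.50; label A = above, B = below.
Labels in order: ABBBBAABABAABAAB  (n_A = 8, n_B = 8)
Step 2: Count runs R = 10.
Step 3: Under H0 (random ordering), E[R] = 2*n_A*n_B/(n_A+n_B) + 1 = 2*8*8/16 + 1 = 9.0000.
        Var[R] = 2*n_A*n_B*(2*n_A*n_B - n_A - n_B) / ((n_A+n_B)^2 * (n_A+n_B-1)) = 14336/3840 = 3.7333.
        SD[R] = 1.9322.
Step 4: Continuity-corrected z = (R - 0.5 - E[R]) / SD[R] = (10 - 0.5 - 9.0000) / 1.9322 = 0.2588.
Step 5: Two-sided p-value via normal approximation = 2*(1 - Phi(|z|)) = 0.795809.
Step 6: alpha = 0.1. fail to reject H0.

R = 10, z = 0.2588, p = 0.795809, fail to reject H0.


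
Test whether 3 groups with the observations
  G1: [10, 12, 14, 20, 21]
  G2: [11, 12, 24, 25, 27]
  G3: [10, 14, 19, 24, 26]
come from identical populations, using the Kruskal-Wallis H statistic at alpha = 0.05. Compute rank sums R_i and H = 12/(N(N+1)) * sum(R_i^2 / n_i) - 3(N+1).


Step 1: Combine all N = 15 observations and assign midranks.
sorted (value, group, rank): (10,G1,1.5), (10,G3,1.5), (11,G2,3), (12,G1,4.5), (12,G2,4.5), (14,G1,6.5), (14,G3,6.5), (19,G3,8), (20,G1,9), (21,G1,10), (24,G2,11.5), (24,G3,11.5), (25,G2,13), (26,G3,14), (27,G2,15)
Step 2: Sum ranks within each group.
R_1 = 31.5 (n_1 = 5)
R_2 = 47 (n_2 = 5)
R_3 = 41.5 (n_3 = 5)
Step 3: H = 12/(N(N+1)) * sum(R_i^2/n_i) - 3(N+1)
     = 12/(15*16) * (31.5^2/5 + 47^2/5 + 41.5^2/5) - 3*16
     = 0.050000 * 984.7 - 48
     = 1.235000.
Step 4: Ties present; correction factor C = 1 - 24/(15^3 - 15) = 0.992857. Corrected H = 1.235000 / 0.992857 = 1.243885.
Step 5: Under H0, H ~ chi^2(2); p-value = 0.536901.
Step 6: alpha = 0.05. fail to reject H0.

H = 1.2439, df = 2, p = 0.536901, fail to reject H0.


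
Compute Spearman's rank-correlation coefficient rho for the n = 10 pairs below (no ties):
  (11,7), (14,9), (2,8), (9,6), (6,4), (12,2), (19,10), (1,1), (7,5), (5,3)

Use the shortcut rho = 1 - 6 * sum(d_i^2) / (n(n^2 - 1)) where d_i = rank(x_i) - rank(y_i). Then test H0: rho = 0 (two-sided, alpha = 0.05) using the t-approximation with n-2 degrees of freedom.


Step 1: Rank x and y separately (midranks; no ties here).
rank(x): 11->7, 14->9, 2->2, 9->6, 6->4, 12->8, 19->10, 1->1, 7->5, 5->3
rank(y): 7->7, 9->9, 8->8, 6->6, 4->4, 2->2, 10->10, 1->1, 5->5, 3->3
Step 2: d_i = R_x(i) - R_y(i); compute d_i^2.
  (7-7)^2=0, (9-9)^2=0, (2-8)^2=36, (6-6)^2=0, (4-4)^2=0, (8-2)^2=36, (10-10)^2=0, (1-1)^2=0, (5-5)^2=0, (3-3)^2=0
sum(d^2) = 72.
Step 3: rho = 1 - 6*72 / (10*(10^2 - 1)) = 1 - 432/990 = 0.563636.
Step 4: Under H0, t = rho * sqrt((n-2)/(1-rho^2)) = 1.9300 ~ t(8).
Step 5: Two-sided p-value from the t-distribution with 8 df = 0.089724.
Step 6: alpha = 0.05. fail to reject H0.

rho = 0.5636, p = 0.089724, fail to reject H0 at alpha = 0.05.


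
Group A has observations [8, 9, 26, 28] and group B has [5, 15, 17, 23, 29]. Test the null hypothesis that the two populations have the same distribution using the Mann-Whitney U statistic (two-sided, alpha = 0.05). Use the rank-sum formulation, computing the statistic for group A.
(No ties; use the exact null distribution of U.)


Step 1: Combine and sort all 9 observations; assign midranks.
sorted (value, group): (5,Y), (8,X), (9,X), (15,Y), (17,Y), (23,Y), (26,X), (28,X), (29,Y)
ranks: 5->1, 8->2, 9->3, 15->4, 17->5, 23->6, 26->7, 28->8, 29->9
Step 2: Rank sum for X: R1 = 2 + 3 + 7 + 8 = 20.
Step 3: U_X = R1 - n1(n1+1)/2 = 20 - 4*5/2 = 20 - 10 = 10.
       U_Y = n1*n2 - U_X = 20 - 10 = 10.
Step 4: No ties, so the exact null distribution of U (based on enumerating the C(9,4) = 126 equally likely rank assignments) gives the two-sided p-value.
Step 5: p-value = 1.000000; compare to alpha = 0.05. fail to reject H0.

U_X = 10, p = 1.000000, fail to reject H0 at alpha = 0.05.


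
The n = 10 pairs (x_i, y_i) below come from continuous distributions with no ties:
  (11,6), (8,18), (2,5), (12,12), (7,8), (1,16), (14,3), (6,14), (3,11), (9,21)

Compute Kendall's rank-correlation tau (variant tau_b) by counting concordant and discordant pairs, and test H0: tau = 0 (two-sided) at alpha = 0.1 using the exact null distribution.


Step 1: Enumerate the 45 unordered pairs (i,j) with i<j and classify each by sign(x_j-x_i) * sign(y_j-y_i).
  (1,2):dx=-3,dy=+12->D; (1,3):dx=-9,dy=-1->C; (1,4):dx=+1,dy=+6->C; (1,5):dx=-4,dy=+2->D
  (1,6):dx=-10,dy=+10->D; (1,7):dx=+3,dy=-3->D; (1,8):dx=-5,dy=+8->D; (1,9):dx=-8,dy=+5->D
  (1,10):dx=-2,dy=+15->D; (2,3):dx=-6,dy=-13->C; (2,4):dx=+4,dy=-6->D; (2,5):dx=-1,dy=-10->C
  (2,6):dx=-7,dy=-2->C; (2,7):dx=+6,dy=-15->D; (2,8):dx=-2,dy=-4->C; (2,9):dx=-5,dy=-7->C
  (2,10):dx=+1,dy=+3->C; (3,4):dx=+10,dy=+7->C; (3,5):dx=+5,dy=+3->C; (3,6):dx=-1,dy=+11->D
  (3,7):dx=+12,dy=-2->D; (3,8):dx=+4,dy=+9->C; (3,9):dx=+1,dy=+6->C; (3,10):dx=+7,dy=+16->C
  (4,5):dx=-5,dy=-4->C; (4,6):dx=-11,dy=+4->D; (4,7):dx=+2,dy=-9->D; (4,8):dx=-6,dy=+2->D
  (4,9):dx=-9,dy=-1->C; (4,10):dx=-3,dy=+9->D; (5,6):dx=-6,dy=+8->D; (5,7):dx=+7,dy=-5->D
  (5,8):dx=-1,dy=+6->D; (5,9):dx=-4,dy=+3->D; (5,10):dx=+2,dy=+13->C; (6,7):dx=+13,dy=-13->D
  (6,8):dx=+5,dy=-2->D; (6,9):dx=+2,dy=-5->D; (6,10):dx=+8,dy=+5->C; (7,8):dx=-8,dy=+11->D
  (7,9):dx=-11,dy=+8->D; (7,10):dx=-5,dy=+18->D; (8,9):dx=-3,dy=-3->C; (8,10):dx=+3,dy=+7->C
  (9,10):dx=+6,dy=+10->C
Step 2: C = 20, D = 25, total pairs = 45.
Step 3: tau = (C - D)/(n(n-1)/2) = (20 - 25)/45 = -0.111111.
Step 4: Exact two-sided p-value (enumerate n! = 3628800 permutations of y under H0): p = 0.727490.
Step 5: alpha = 0.1. fail to reject H0.

tau_b = -0.1111 (C=20, D=25), p = 0.727490, fail to reject H0.


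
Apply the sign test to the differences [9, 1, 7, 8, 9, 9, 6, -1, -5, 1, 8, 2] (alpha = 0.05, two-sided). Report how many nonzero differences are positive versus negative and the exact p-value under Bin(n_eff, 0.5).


Step 1: Discard zero differences. Original n = 12; n_eff = number of nonzero differences = 12.
Nonzero differences (with sign): +9, +1, +7, +8, +9, +9, +6, -1, -5, +1, +8, +2
Step 2: Count signs: positive = 10, negative = 2.
Step 3: Under H0: P(positive) = 0.5, so the number of positives S ~ Bin(12, 0.5).
Step 4: Two-sided exact p-value = sum of Bin(12,0.5) probabilities at or below the observed probability = 0.038574.
Step 5: alpha = 0.05. reject H0.

n_eff = 12, pos = 10, neg = 2, p = 0.038574, reject H0.


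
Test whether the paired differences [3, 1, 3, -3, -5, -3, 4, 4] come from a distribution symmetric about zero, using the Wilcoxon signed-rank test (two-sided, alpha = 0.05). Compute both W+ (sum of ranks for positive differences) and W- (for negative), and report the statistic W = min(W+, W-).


Step 1: Drop any zero differences (none here) and take |d_i|.
|d| = [3, 1, 3, 3, 5, 3, 4, 4]
Step 2: Midrank |d_i| (ties get averaged ranks).
ranks: |3|->3.5, |1|->1, |3|->3.5, |3|->3.5, |5|->8, |3|->3.5, |4|->6.5, |4|->6.5
Step 3: Attach original signs; sum ranks with positive sign and with negative sign.
W+ = 3.5 + 1 + 3.5 + 6.5 + 6.5 = 21
W- = 3.5 + 8 + 3.5 = 15
(Check: W+ + W- = 36 should equal n(n+1)/2 = 36.)
Step 4: Test statistic W = min(W+, W-) = 15.
Step 5: Ties in |d|, so use the tie-corrected normal approximation.
        E[W] = n(n+1)/4 = 8*9/4 = 18.
        Tie groups: |d|=3 (t=4), |d|=4 (t=2); sum(t^3 - t) = 66.
        Var[W] = n(n+1)(2n+1)/24 - sum(t^3-t)/48 = 1224/24 - 66/48 = 49.625.
        z = (W - E[W]) / sqrt(Var[W]) = (15 - 18) / 7.0445 = -0.4259.
        Two-sided p = 2*Phi(z) = 0.670207.
Step 6: alpha = 0.05. fail to reject H0.

W+ = 21, W- = 15, W = min = 15, p = 0.670207, fail to reject H0.


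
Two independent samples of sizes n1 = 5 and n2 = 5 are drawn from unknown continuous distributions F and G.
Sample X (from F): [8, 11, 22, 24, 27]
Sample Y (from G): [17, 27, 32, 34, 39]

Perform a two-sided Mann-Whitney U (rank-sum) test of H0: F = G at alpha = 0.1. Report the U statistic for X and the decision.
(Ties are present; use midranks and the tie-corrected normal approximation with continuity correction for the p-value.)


Step 1: Combine and sort all 10 observations; assign midranks.
sorted (value, group): (8,X), (11,X), (17,Y), (22,X), (24,X), (27,X), (27,Y), (32,Y), (34,Y), (39,Y)
ranks: 8->1, 11->2, 17->3, 22->4, 24->5, 27->6.5, 27->6.5, 32->8, 34->9, 39->10
Step 2: Rank sum for X: R1 = 1 + 2 + 4 + 5 + 6.5 = 18.5.
Step 3: U_X = R1 - n1(n1+1)/2 = 18.5 - 5*6/2 = 18.5 - 15 = 3.5.
       U_Y = n1*n2 - U_X = 25 - 3.5 = 21.5.
Step 4: Ties are present, so use the tie-corrected normal approximation (with continuity correction) for the p-value.
Step 5: p-value = 0.074913; compare to alpha = 0.1. reject H0.

U_X = 3.5, p = 0.074913, reject H0 at alpha = 0.1.


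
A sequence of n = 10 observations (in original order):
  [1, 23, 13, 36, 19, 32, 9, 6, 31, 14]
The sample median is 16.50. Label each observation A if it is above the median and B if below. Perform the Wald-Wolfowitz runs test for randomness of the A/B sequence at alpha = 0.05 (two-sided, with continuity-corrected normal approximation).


Step 1: Compute median = 16.50; label A = above, B = below.
Labels in order: BABAAABBAB  (n_A = 5, n_B = 5)
Step 2: Count runs R = 7.
Step 3: Under H0 (random ordering), E[R] = 2*n_A*n_B/(n_A+n_B) + 1 = 2*5*5/10 + 1 = 6.0000.
        Var[R] = 2*n_A*n_B*(2*n_A*n_B - n_A - n_B) / ((n_A+n_B)^2 * (n_A+n_B-1)) = 2000/900 = 2.2222.
        SD[R] = 1.4907.
Step 4: Continuity-corrected z = (R - 0.5 - E[R]) / SD[R] = (7 - 0.5 - 6.0000) / 1.4907 = 0.3354.
Step 5: Two-sided p-value via normal approximation = 2*(1 - Phi(|z|)) = 0.737316.
Step 6: alpha = 0.05. fail to reject H0.

R = 7, z = 0.3354, p = 0.737316, fail to reject H0.


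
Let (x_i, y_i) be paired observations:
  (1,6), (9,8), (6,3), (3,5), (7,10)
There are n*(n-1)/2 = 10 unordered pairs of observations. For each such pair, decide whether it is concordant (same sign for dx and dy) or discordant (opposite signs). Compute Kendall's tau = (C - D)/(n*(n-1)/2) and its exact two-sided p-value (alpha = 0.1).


Step 1: Enumerate the 10 unordered pairs (i,j) with i<j and classify each by sign(x_j-x_i) * sign(y_j-y_i).
  (1,2):dx=+8,dy=+2->C; (1,3):dx=+5,dy=-3->D; (1,4):dx=+2,dy=-1->D; (1,5):dx=+6,dy=+4->C
  (2,3):dx=-3,dy=-5->C; (2,4):dx=-6,dy=-3->C; (2,5):dx=-2,dy=+2->D; (3,4):dx=-3,dy=+2->D
  (3,5):dx=+1,dy=+7->C; (4,5):dx=+4,dy=+5->C
Step 2: C = 6, D = 4, total pairs = 10.
Step 3: tau = (C - D)/(n(n-1)/2) = (6 - 4)/10 = 0.200000.
Step 4: Exact two-sided p-value (enumerate n! = 120 permutations of y under H0): p = 0.816667.
Step 5: alpha = 0.1. fail to reject H0.

tau_b = 0.2000 (C=6, D=4), p = 0.816667, fail to reject H0.


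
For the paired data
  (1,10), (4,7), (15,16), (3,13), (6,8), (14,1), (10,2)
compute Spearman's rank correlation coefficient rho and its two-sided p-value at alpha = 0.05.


Step 1: Rank x and y separately (midranks; no ties here).
rank(x): 1->1, 4->3, 15->7, 3->2, 6->4, 14->6, 10->5
rank(y): 10->5, 7->3, 16->7, 13->6, 8->4, 1->1, 2->2
Step 2: d_i = R_x(i) - R_y(i); compute d_i^2.
  (1-5)^2=16, (3-3)^2=0, (7-7)^2=0, (2-6)^2=16, (4-4)^2=0, (6-1)^2=25, (5-2)^2=9
sum(d^2) = 66.
Step 3: rho = 1 - 6*66 / (7*(7^2 - 1)) = 1 - 396/336 = -0.178571.
Step 4: Under H0, t = rho * sqrt((n-2)/(1-rho^2)) = -0.4058 ~ t(5).
Step 5: Two-sided p-value from the t-distribution with 5 df = 0.701658.
Step 6: alpha = 0.05. fail to reject H0.

rho = -0.1786, p = 0.701658, fail to reject H0 at alpha = 0.05.


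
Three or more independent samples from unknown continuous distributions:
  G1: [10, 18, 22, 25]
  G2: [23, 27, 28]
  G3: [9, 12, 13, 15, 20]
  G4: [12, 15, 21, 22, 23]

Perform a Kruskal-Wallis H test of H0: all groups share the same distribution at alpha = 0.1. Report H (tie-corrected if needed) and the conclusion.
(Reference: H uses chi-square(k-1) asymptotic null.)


Step 1: Combine all N = 17 observations and assign midranks.
sorted (value, group, rank): (9,G3,1), (10,G1,2), (12,G3,3.5), (12,G4,3.5), (13,G3,5), (15,G3,6.5), (15,G4,6.5), (18,G1,8), (20,G3,9), (21,G4,10), (22,G1,11.5), (22,G4,11.5), (23,G2,13.5), (23,G4,13.5), (25,G1,15), (27,G2,16), (28,G2,17)
Step 2: Sum ranks within each group.
R_1 = 36.5 (n_1 = 4)
R_2 = 46.5 (n_2 = 3)
R_3 = 25 (n_3 = 5)
R_4 = 45 (n_4 = 5)
Step 3: H = 12/(N(N+1)) * sum(R_i^2/n_i) - 3(N+1)
     = 12/(17*18) * (36.5^2/4 + 46.5^2/3 + 25^2/5 + 45^2/5) - 3*18
     = 0.039216 * 1583.81 - 54
     = 8.110294.
Step 4: Ties present; correction factor C = 1 - 24/(17^3 - 17) = 0.995098. Corrected H = 8.110294 / 0.995098 = 8.150246.
Step 5: Under H0, H ~ chi^2(3); p-value = 0.043007.
Step 6: alpha = 0.1. reject H0.

H = 8.1502, df = 3, p = 0.043007, reject H0.


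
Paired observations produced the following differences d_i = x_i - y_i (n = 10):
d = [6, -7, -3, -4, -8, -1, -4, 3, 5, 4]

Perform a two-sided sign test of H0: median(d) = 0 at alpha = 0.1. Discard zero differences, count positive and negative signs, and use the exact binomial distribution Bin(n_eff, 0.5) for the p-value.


Step 1: Discard zero differences. Original n = 10; n_eff = number of nonzero differences = 10.
Nonzero differences (with sign): +6, -7, -3, -4, -8, -1, -4, +3, +5, +4
Step 2: Count signs: positive = 4, negative = 6.
Step 3: Under H0: P(positive) = 0.5, so the number of positives S ~ Bin(10, 0.5).
Step 4: Two-sided exact p-value = sum of Bin(10,0.5) probabilities at or below the observed probability = 0.753906.
Step 5: alpha = 0.1. fail to reject H0.

n_eff = 10, pos = 4, neg = 6, p = 0.753906, fail to reject H0.


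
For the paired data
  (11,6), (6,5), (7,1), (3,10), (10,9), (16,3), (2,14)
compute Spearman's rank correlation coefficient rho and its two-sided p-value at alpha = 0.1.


Step 1: Rank x and y separately (midranks; no ties here).
rank(x): 11->6, 6->3, 7->4, 3->2, 10->5, 16->7, 2->1
rank(y): 6->4, 5->3, 1->1, 10->6, 9->5, 3->2, 14->7
Step 2: d_i = R_x(i) - R_y(i); compute d_i^2.
  (6-4)^2=4, (3-3)^2=0, (4-1)^2=9, (2-6)^2=16, (5-5)^2=0, (7-2)^2=25, (1-7)^2=36
sum(d^2) = 90.
Step 3: rho = 1 - 6*90 / (7*(7^2 - 1)) = 1 - 540/336 = -0.607143.
Step 4: Under H0, t = rho * sqrt((n-2)/(1-rho^2)) = -1.7086 ~ t(5).
Step 5: Two-sided p-value from the t-distribution with 5 df = 0.148231.
Step 6: alpha = 0.1. fail to reject H0.

rho = -0.6071, p = 0.148231, fail to reject H0 at alpha = 0.1.


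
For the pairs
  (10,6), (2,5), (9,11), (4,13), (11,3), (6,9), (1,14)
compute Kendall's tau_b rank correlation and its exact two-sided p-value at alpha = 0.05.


Step 1: Enumerate the 21 unordered pairs (i,j) with i<j and classify each by sign(x_j-x_i) * sign(y_j-y_i).
  (1,2):dx=-8,dy=-1->C; (1,3):dx=-1,dy=+5->D; (1,4):dx=-6,dy=+7->D; (1,5):dx=+1,dy=-3->D
  (1,6):dx=-4,dy=+3->D; (1,7):dx=-9,dy=+8->D; (2,3):dx=+7,dy=+6->C; (2,4):dx=+2,dy=+8->C
  (2,5):dx=+9,dy=-2->D; (2,6):dx=+4,dy=+4->C; (2,7):dx=-1,dy=+9->D; (3,4):dx=-5,dy=+2->D
  (3,5):dx=+2,dy=-8->D; (3,6):dx=-3,dy=-2->C; (3,7):dx=-8,dy=+3->D; (4,5):dx=+7,dy=-10->D
  (4,6):dx=+2,dy=-4->D; (4,7):dx=-3,dy=+1->D; (5,6):dx=-5,dy=+6->D; (5,7):dx=-10,dy=+11->D
  (6,7):dx=-5,dy=+5->D
Step 2: C = 5, D = 16, total pairs = 21.
Step 3: tau = (C - D)/(n(n-1)/2) = (5 - 16)/21 = -0.523810.
Step 4: Exact two-sided p-value (enumerate n! = 5040 permutations of y under H0): p = 0.136111.
Step 5: alpha = 0.05. fail to reject H0.

tau_b = -0.5238 (C=5, D=16), p = 0.136111, fail to reject H0.


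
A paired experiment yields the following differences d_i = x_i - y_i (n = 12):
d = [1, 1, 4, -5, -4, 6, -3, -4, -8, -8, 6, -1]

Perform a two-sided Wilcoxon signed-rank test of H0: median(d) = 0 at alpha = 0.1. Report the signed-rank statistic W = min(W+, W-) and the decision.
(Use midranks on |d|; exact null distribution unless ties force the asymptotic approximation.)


Step 1: Drop any zero differences (none here) and take |d_i|.
|d| = [1, 1, 4, 5, 4, 6, 3, 4, 8, 8, 6, 1]
Step 2: Midrank |d_i| (ties get averaged ranks).
ranks: |1|->2, |1|->2, |4|->6, |5|->8, |4|->6, |6|->9.5, |3|->4, |4|->6, |8|->11.5, |8|->11.5, |6|->9.5, |1|->2
Step 3: Attach original signs; sum ranks with positive sign and with negative sign.
W+ = 2 + 2 + 6 + 9.5 + 9.5 = 29
W- = 8 + 6 + 4 + 6 + 11.5 + 11.5 + 2 = 49
(Check: W+ + W- = 78 should equal n(n+1)/2 = 78.)
Step 4: Test statistic W = min(W+, W-) = 29.
Step 5: Ties in |d|, so use the tie-corrected normal approximation.
        E[W] = n(n+1)/4 = 12*13/4 = 39.
        Tie groups: |d|=1 (t=3), |d|=4 (t=3), |d|=6 (t=2), |d|=8 (t=2); sum(t^3 - t) = 60.
        Var[W] = n(n+1)(2n+1)/24 - sum(t^3-t)/48 = 3900/24 - 60/48 = 161.25.
        z = (W - E[W]) / sqrt(Var[W]) = (29 - 39) / 12.6984 = -0.7875.
        Two-sided p = 2*Phi(z) = 0.430990.
Step 6: alpha = 0.1. fail to reject H0.

W+ = 29, W- = 49, W = min = 29, p = 0.430990, fail to reject H0.


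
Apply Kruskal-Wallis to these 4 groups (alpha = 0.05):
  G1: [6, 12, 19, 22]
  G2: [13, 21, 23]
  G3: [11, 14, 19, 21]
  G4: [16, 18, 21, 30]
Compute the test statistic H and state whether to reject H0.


Step 1: Combine all N = 15 observations and assign midranks.
sorted (value, group, rank): (6,G1,1), (11,G3,2), (12,G1,3), (13,G2,4), (14,G3,5), (16,G4,6), (18,G4,7), (19,G1,8.5), (19,G3,8.5), (21,G2,11), (21,G3,11), (21,G4,11), (22,G1,13), (23,G2,14), (30,G4,15)
Step 2: Sum ranks within each group.
R_1 = 25.5 (n_1 = 4)
R_2 = 29 (n_2 = 3)
R_3 = 26.5 (n_3 = 4)
R_4 = 39 (n_4 = 4)
Step 3: H = 12/(N(N+1)) * sum(R_i^2/n_i) - 3(N+1)
     = 12/(15*16) * (25.5^2/4 + 29^2/3 + 26.5^2/4 + 39^2/4) - 3*16
     = 0.050000 * 998.708 - 48
     = 1.935417.
Step 4: Ties present; correction factor C = 1 - 30/(15^3 - 15) = 0.991071. Corrected H = 1.935417 / 0.991071 = 1.952853.
Step 5: Under H0, H ~ chi^2(3); p-value = 0.582250.
Step 6: alpha = 0.05. fail to reject H0.

H = 1.9529, df = 3, p = 0.582250, fail to reject H0.


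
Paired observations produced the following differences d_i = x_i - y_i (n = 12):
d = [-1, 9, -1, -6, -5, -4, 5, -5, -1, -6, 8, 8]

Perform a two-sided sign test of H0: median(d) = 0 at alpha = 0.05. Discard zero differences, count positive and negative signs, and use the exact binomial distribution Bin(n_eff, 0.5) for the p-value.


Step 1: Discard zero differences. Original n = 12; n_eff = number of nonzero differences = 12.
Nonzero differences (with sign): -1, +9, -1, -6, -5, -4, +5, -5, -1, -6, +8, +8
Step 2: Count signs: positive = 4, negative = 8.
Step 3: Under H0: P(positive) = 0.5, so the number of positives S ~ Bin(12, 0.5).
Step 4: Two-sided exact p-value = sum of Bin(12,0.5) probabilities at or below the observed probability = 0.387695.
Step 5: alpha = 0.05. fail to reject H0.

n_eff = 12, pos = 4, neg = 8, p = 0.387695, fail to reject H0.


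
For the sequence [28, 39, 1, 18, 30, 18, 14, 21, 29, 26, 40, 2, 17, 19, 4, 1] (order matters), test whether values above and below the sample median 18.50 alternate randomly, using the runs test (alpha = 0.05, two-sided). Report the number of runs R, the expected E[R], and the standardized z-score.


Step 1: Compute median = 18.50; label A = above, B = below.
Labels in order: AABBABBAAAABBABB  (n_A = 8, n_B = 8)
Step 2: Count runs R = 8.
Step 3: Under H0 (random ordering), E[R] = 2*n_A*n_B/(n_A+n_B) + 1 = 2*8*8/16 + 1 = 9.0000.
        Var[R] = 2*n_A*n_B*(2*n_A*n_B - n_A - n_B) / ((n_A+n_B)^2 * (n_A+n_B-1)) = 14336/3840 = 3.7333.
        SD[R] = 1.9322.
Step 4: Continuity-corrected z = (R + 0.5 - E[R]) / SD[R] = (8 + 0.5 - 9.0000) / 1.9322 = -0.2588.
Step 5: Two-sided p-value via normal approximation = 2*(1 - Phi(|z|)) = 0.795809.
Step 6: alpha = 0.05. fail to reject H0.

R = 8, z = -0.2588, p = 0.795809, fail to reject H0.


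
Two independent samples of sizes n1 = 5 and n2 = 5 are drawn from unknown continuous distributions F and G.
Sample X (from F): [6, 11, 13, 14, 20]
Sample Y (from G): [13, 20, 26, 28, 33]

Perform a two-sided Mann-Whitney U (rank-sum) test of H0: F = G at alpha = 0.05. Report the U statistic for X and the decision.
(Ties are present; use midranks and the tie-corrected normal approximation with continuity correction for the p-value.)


Step 1: Combine and sort all 10 observations; assign midranks.
sorted (value, group): (6,X), (11,X), (13,X), (13,Y), (14,X), (20,X), (20,Y), (26,Y), (28,Y), (33,Y)
ranks: 6->1, 11->2, 13->3.5, 13->3.5, 14->5, 20->6.5, 20->6.5, 26->8, 28->9, 33->10
Step 2: Rank sum for X: R1 = 1 + 2 + 3.5 + 5 + 6.5 = 18.
Step 3: U_X = R1 - n1(n1+1)/2 = 18 - 5*6/2 = 18 - 15 = 3.
       U_Y = n1*n2 - U_X = 25 - 3 = 22.
Step 4: Ties are present, so use the tie-corrected normal approximation (with continuity correction) for the p-value.
Step 5: p-value = 0.058553; compare to alpha = 0.05. fail to reject H0.

U_X = 3, p = 0.058553, fail to reject H0 at alpha = 0.05.


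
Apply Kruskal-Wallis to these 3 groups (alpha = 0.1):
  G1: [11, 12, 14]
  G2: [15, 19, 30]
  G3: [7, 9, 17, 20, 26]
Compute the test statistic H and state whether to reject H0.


Step 1: Combine all N = 11 observations and assign midranks.
sorted (value, group, rank): (7,G3,1), (9,G3,2), (11,G1,3), (12,G1,4), (14,G1,5), (15,G2,6), (17,G3,7), (19,G2,8), (20,G3,9), (26,G3,10), (30,G2,11)
Step 2: Sum ranks within each group.
R_1 = 12 (n_1 = 3)
R_2 = 25 (n_2 = 3)
R_3 = 29 (n_3 = 5)
Step 3: H = 12/(N(N+1)) * sum(R_i^2/n_i) - 3(N+1)
     = 12/(11*12) * (12^2/3 + 25^2/3 + 29^2/5) - 3*12
     = 0.090909 * 424.533 - 36
     = 2.593939.
Step 4: No ties, so H is used without correction.
Step 5: Under H0, H ~ chi^2(2); p-value = 0.273359.
Step 6: alpha = 0.1. fail to reject H0.

H = 2.5939, df = 2, p = 0.273359, fail to reject H0.


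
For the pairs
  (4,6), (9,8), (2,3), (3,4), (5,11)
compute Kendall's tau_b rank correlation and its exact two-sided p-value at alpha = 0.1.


Step 1: Enumerate the 10 unordered pairs (i,j) with i<j and classify each by sign(x_j-x_i) * sign(y_j-y_i).
  (1,2):dx=+5,dy=+2->C; (1,3):dx=-2,dy=-3->C; (1,4):dx=-1,dy=-2->C; (1,5):dx=+1,dy=+5->C
  (2,3):dx=-7,dy=-5->C; (2,4):dx=-6,dy=-4->C; (2,5):dx=-4,dy=+3->D; (3,4):dx=+1,dy=+1->C
  (3,5):dx=+3,dy=+8->C; (4,5):dx=+2,dy=+7->C
Step 2: C = 9, D = 1, total pairs = 10.
Step 3: tau = (C - D)/(n(n-1)/2) = (9 - 1)/10 = 0.800000.
Step 4: Exact two-sided p-value (enumerate n! = 120 permutations of y under H0): p = 0.083333.
Step 5: alpha = 0.1. reject H0.

tau_b = 0.8000 (C=9, D=1), p = 0.083333, reject H0.


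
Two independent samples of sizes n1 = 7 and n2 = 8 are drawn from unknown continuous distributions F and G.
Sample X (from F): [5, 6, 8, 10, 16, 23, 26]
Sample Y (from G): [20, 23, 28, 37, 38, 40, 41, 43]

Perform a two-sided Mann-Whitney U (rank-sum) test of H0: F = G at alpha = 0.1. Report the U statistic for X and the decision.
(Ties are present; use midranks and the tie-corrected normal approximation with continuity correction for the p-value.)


Step 1: Combine and sort all 15 observations; assign midranks.
sorted (value, group): (5,X), (6,X), (8,X), (10,X), (16,X), (20,Y), (23,X), (23,Y), (26,X), (28,Y), (37,Y), (38,Y), (40,Y), (41,Y), (43,Y)
ranks: 5->1, 6->2, 8->3, 10->4, 16->5, 20->6, 23->7.5, 23->7.5, 26->9, 28->10, 37->11, 38->12, 40->13, 41->14, 43->15
Step 2: Rank sum for X: R1 = 1 + 2 + 3 + 4 + 5 + 7.5 + 9 = 31.5.
Step 3: U_X = R1 - n1(n1+1)/2 = 31.5 - 7*8/2 = 31.5 - 28 = 3.5.
       U_Y = n1*n2 - U_X = 56 - 3.5 = 52.5.
Step 4: Ties are present, so use the tie-corrected normal approximation (with continuity correction) for the p-value.
Step 5: p-value = 0.005437; compare to alpha = 0.1. reject H0.

U_X = 3.5, p = 0.005437, reject H0 at alpha = 0.1.


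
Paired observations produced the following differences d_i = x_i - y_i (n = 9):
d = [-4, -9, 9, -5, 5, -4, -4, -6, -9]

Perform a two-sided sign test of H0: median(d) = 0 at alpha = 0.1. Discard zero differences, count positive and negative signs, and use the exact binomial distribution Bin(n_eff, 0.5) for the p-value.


Step 1: Discard zero differences. Original n = 9; n_eff = number of nonzero differences = 9.
Nonzero differences (with sign): -4, -9, +9, -5, +5, -4, -4, -6, -9
Step 2: Count signs: positive = 2, negative = 7.
Step 3: Under H0: P(positive) = 0.5, so the number of positives S ~ Bin(9, 0.5).
Step 4: Two-sided exact p-value = sum of Bin(9,0.5) probabilities at or below the observed probability = 0.179688.
Step 5: alpha = 0.1. fail to reject H0.

n_eff = 9, pos = 2, neg = 7, p = 0.179688, fail to reject H0.


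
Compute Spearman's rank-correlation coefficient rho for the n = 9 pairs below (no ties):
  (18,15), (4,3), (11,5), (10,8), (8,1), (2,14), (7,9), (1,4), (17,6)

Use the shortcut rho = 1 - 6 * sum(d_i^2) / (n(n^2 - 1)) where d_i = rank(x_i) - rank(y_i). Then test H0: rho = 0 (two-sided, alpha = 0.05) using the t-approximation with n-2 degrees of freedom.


Step 1: Rank x and y separately (midranks; no ties here).
rank(x): 18->9, 4->3, 11->7, 10->6, 8->5, 2->2, 7->4, 1->1, 17->8
rank(y): 15->9, 3->2, 5->4, 8->6, 1->1, 14->8, 9->7, 4->3, 6->5
Step 2: d_i = R_x(i) - R_y(i); compute d_i^2.
  (9-9)^2=0, (3-2)^2=1, (7-4)^2=9, (6-6)^2=0, (5-1)^2=16, (2-8)^2=36, (4-7)^2=9, (1-3)^2=4, (8-5)^2=9
sum(d^2) = 84.
Step 3: rho = 1 - 6*84 / (9*(9^2 - 1)) = 1 - 504/720 = 0.300000.
Step 4: Under H0, t = rho * sqrt((n-2)/(1-rho^2)) = 0.8321 ~ t(7).
Step 5: Two-sided p-value from the t-distribution with 7 df = 0.432845.
Step 6: alpha = 0.05. fail to reject H0.

rho = 0.3000, p = 0.432845, fail to reject H0 at alpha = 0.05.


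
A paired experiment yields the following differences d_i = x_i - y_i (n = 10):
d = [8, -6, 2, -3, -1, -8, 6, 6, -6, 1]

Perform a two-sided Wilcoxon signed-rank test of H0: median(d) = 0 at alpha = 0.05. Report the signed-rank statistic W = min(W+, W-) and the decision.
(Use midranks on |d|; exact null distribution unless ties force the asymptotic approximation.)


Step 1: Drop any zero differences (none here) and take |d_i|.
|d| = [8, 6, 2, 3, 1, 8, 6, 6, 6, 1]
Step 2: Midrank |d_i| (ties get averaged ranks).
ranks: |8|->9.5, |6|->6.5, |2|->3, |3|->4, |1|->1.5, |8|->9.5, |6|->6.5, |6|->6.5, |6|->6.5, |1|->1.5
Step 3: Attach original signs; sum ranks with positive sign and with negative sign.
W+ = 9.5 + 3 + 6.5 + 6.5 + 1.5 = 27
W- = 6.5 + 4 + 1.5 + 9.5 + 6.5 = 28
(Check: W+ + W- = 55 should equal n(n+1)/2 = 55.)
Step 4: Test statistic W = min(W+, W-) = 27.
Step 5: Ties in |d|, so use the tie-corrected normal approximation.
        E[W] = n(n+1)/4 = 10*11/4 = 27.5.
        Tie groups: |d|=1 (t=2), |d|=6 (t=4), |d|=8 (t=2); sum(t^3 - t) = 72.
        Var[W] = n(n+1)(2n+1)/24 - sum(t^3-t)/48 = 2310/24 - 72/48 = 94.75.
        z = (W - E[W]) / sqrt(Var[W]) = (27 - 27.5) / 9.7340 = -0.0514.
        Two-sided p = 2*Phi(z) = 0.959033.
Step 6: alpha = 0.05. fail to reject H0.

W+ = 27, W- = 28, W = min = 27, p = 0.959033, fail to reject H0.


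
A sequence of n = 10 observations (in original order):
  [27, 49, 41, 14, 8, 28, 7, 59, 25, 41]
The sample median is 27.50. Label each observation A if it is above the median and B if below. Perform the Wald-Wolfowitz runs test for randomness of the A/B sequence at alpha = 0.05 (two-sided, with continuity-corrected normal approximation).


Step 1: Compute median = 27.50; label A = above, B = below.
Labels in order: BAABBABABA  (n_A = 5, n_B = 5)
Step 2: Count runs R = 8.
Step 3: Under H0 (random ordering), E[R] = 2*n_A*n_B/(n_A+n_B) + 1 = 2*5*5/10 + 1 = 6.0000.
        Var[R] = 2*n_A*n_B*(2*n_A*n_B - n_A - n_B) / ((n_A+n_B)^2 * (n_A+n_B-1)) = 2000/900 = 2.2222.
        SD[R] = 1.4907.
Step 4: Continuity-corrected z = (R - 0.5 - E[R]) / SD[R] = (8 - 0.5 - 6.0000) / 1.4907 = 1.0062.
Step 5: Two-sided p-value via normal approximation = 2*(1 - Phi(|z|)) = 0.314305.
Step 6: alpha = 0.05. fail to reject H0.

R = 8, z = 1.0062, p = 0.314305, fail to reject H0.


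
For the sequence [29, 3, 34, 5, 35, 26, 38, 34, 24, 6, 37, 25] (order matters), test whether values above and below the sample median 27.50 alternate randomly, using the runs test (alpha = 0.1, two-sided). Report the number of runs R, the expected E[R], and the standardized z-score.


Step 1: Compute median = 27.50; label A = above, B = below.
Labels in order: ABABABAABBAB  (n_A = 6, n_B = 6)
Step 2: Count runs R = 10.
Step 3: Under H0 (random ordering), E[R] = 2*n_A*n_B/(n_A+n_B) + 1 = 2*6*6/12 + 1 = 7.0000.
        Var[R] = 2*n_A*n_B*(2*n_A*n_B - n_A - n_B) / ((n_A+n_B)^2 * (n_A+n_B-1)) = 4320/1584 = 2.7273.
        SD[R] = 1.6514.
Step 4: Continuity-corrected z = (R - 0.5 - E[R]) / SD[R] = (10 - 0.5 - 7.0000) / 1.6514 = 1.5138.
Step 5: Two-sided p-value via normal approximation = 2*(1 - Phi(|z|)) = 0.130070.
Step 6: alpha = 0.1. fail to reject H0.

R = 10, z = 1.5138, p = 0.130070, fail to reject H0.


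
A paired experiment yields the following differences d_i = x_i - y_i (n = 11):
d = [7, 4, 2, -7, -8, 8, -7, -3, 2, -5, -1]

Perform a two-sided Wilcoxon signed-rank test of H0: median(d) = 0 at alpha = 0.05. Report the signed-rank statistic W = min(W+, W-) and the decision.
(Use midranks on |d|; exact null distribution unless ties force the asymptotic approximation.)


Step 1: Drop any zero differences (none here) and take |d_i|.
|d| = [7, 4, 2, 7, 8, 8, 7, 3, 2, 5, 1]
Step 2: Midrank |d_i| (ties get averaged ranks).
ranks: |7|->8, |4|->5, |2|->2.5, |7|->8, |8|->10.5, |8|->10.5, |7|->8, |3|->4, |2|->2.5, |5|->6, |1|->1
Step 3: Attach original signs; sum ranks with positive sign and with negative sign.
W+ = 8 + 5 + 2.5 + 10.5 + 2.5 = 28.5
W- = 8 + 10.5 + 8 + 4 + 6 + 1 = 37.5
(Check: W+ + W- = 66 should equal n(n+1)/2 = 66.)
Step 4: Test statistic W = min(W+, W-) = 28.5.
Step 5: Ties in |d|, so use the tie-corrected normal approximation.
        E[W] = n(n+1)/4 = 11*12/4 = 33.
        Tie groups: |d|=2 (t=2), |d|=7 (t=3), |d|=8 (t=2); sum(t^3 - t) = 36.
        Var[W] = n(n+1)(2n+1)/24 - sum(t^3-t)/48 = 3036/24 - 36/48 = 125.75.
        z = (W - E[W]) / sqrt(Var[W]) = (28.5 - 33) / 11.2138 = -0.4013.
        Two-sided p = 2*Phi(z) = 0.688207.
Step 6: alpha = 0.05. fail to reject H0.

W+ = 28.5, W- = 37.5, W = min = 28.5, p = 0.688207, fail to reject H0.


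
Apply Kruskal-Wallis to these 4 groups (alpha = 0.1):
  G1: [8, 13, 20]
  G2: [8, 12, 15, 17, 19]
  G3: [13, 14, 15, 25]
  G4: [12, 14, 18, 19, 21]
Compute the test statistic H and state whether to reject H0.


Step 1: Combine all N = 17 observations and assign midranks.
sorted (value, group, rank): (8,G1,1.5), (8,G2,1.5), (12,G2,3.5), (12,G4,3.5), (13,G1,5.5), (13,G3,5.5), (14,G3,7.5), (14,G4,7.5), (15,G2,9.5), (15,G3,9.5), (17,G2,11), (18,G4,12), (19,G2,13.5), (19,G4,13.5), (20,G1,15), (21,G4,16), (25,G3,17)
Step 2: Sum ranks within each group.
R_1 = 22 (n_1 = 3)
R_2 = 39 (n_2 = 5)
R_3 = 39.5 (n_3 = 4)
R_4 = 52.5 (n_4 = 5)
Step 3: H = 12/(N(N+1)) * sum(R_i^2/n_i) - 3(N+1)
     = 12/(17*18) * (22^2/3 + 39^2/5 + 39.5^2/4 + 52.5^2/5) - 3*18
     = 0.039216 * 1406.85 - 54
     = 1.170425.
Step 4: Ties present; correction factor C = 1 - 36/(17^3 - 17) = 0.992647. Corrected H = 1.170425 / 0.992647 = 1.179095.
Step 5: Under H0, H ~ chi^2(3); p-value = 0.758023.
Step 6: alpha = 0.1. fail to reject H0.

H = 1.1791, df = 3, p = 0.758023, fail to reject H0.


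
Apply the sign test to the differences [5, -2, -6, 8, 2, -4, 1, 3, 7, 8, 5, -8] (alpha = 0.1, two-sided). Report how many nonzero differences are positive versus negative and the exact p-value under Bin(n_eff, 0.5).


Step 1: Discard zero differences. Original n = 12; n_eff = number of nonzero differences = 12.
Nonzero differences (with sign): +5, -2, -6, +8, +2, -4, +1, +3, +7, +8, +5, -8
Step 2: Count signs: positive = 8, negative = 4.
Step 3: Under H0: P(positive) = 0.5, so the number of positives S ~ Bin(12, 0.5).
Step 4: Two-sided exact p-value = sum of Bin(12,0.5) probabilities at or below the observed probability = 0.387695.
Step 5: alpha = 0.1. fail to reject H0.

n_eff = 12, pos = 8, neg = 4, p = 0.387695, fail to reject H0.


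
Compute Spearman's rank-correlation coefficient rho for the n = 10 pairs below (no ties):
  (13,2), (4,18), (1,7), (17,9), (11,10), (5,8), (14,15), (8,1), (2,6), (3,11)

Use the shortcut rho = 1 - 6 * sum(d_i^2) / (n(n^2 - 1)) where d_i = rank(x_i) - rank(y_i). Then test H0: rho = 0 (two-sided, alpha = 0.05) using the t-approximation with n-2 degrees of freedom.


Step 1: Rank x and y separately (midranks; no ties here).
rank(x): 13->8, 4->4, 1->1, 17->10, 11->7, 5->5, 14->9, 8->6, 2->2, 3->3
rank(y): 2->2, 18->10, 7->4, 9->6, 10->7, 8->5, 15->9, 1->1, 6->3, 11->8
Step 2: d_i = R_x(i) - R_y(i); compute d_i^2.
  (8-2)^2=36, (4-10)^2=36, (1-4)^2=9, (10-6)^2=16, (7-7)^2=0, (5-5)^2=0, (9-9)^2=0, (6-1)^2=25, (2-3)^2=1, (3-8)^2=25
sum(d^2) = 148.
Step 3: rho = 1 - 6*148 / (10*(10^2 - 1)) = 1 - 888/990 = 0.103030.
Step 4: Under H0, t = rho * sqrt((n-2)/(1-rho^2)) = 0.2930 ~ t(8).
Step 5: Two-sided p-value from the t-distribution with 8 df = 0.776998.
Step 6: alpha = 0.05. fail to reject H0.

rho = 0.1030, p = 0.776998, fail to reject H0 at alpha = 0.05.


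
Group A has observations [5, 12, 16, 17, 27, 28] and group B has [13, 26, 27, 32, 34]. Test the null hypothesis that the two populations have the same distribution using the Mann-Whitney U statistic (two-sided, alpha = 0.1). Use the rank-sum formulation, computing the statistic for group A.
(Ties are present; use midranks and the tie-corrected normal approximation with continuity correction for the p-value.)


Step 1: Combine and sort all 11 observations; assign midranks.
sorted (value, group): (5,X), (12,X), (13,Y), (16,X), (17,X), (26,Y), (27,X), (27,Y), (28,X), (32,Y), (34,Y)
ranks: 5->1, 12->2, 13->3, 16->4, 17->5, 26->6, 27->7.5, 27->7.5, 28->9, 32->10, 34->11
Step 2: Rank sum for X: R1 = 1 + 2 + 4 + 5 + 7.5 + 9 = 28.5.
Step 3: U_X = R1 - n1(n1+1)/2 = 28.5 - 6*7/2 = 28.5 - 21 = 7.5.
       U_Y = n1*n2 - U_X = 30 - 7.5 = 22.5.
Step 4: Ties are present, so use the tie-corrected normal approximation (with continuity correction) for the p-value.
Step 5: p-value = 0.200217; compare to alpha = 0.1. fail to reject H0.

U_X = 7.5, p = 0.200217, fail to reject H0 at alpha = 0.1.


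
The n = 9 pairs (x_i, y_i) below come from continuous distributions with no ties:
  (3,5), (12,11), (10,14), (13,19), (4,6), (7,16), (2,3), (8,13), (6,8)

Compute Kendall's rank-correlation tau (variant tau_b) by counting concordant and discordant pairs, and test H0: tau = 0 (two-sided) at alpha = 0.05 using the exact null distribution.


Step 1: Enumerate the 36 unordered pairs (i,j) with i<j and classify each by sign(x_j-x_i) * sign(y_j-y_i).
  (1,2):dx=+9,dy=+6->C; (1,3):dx=+7,dy=+9->C; (1,4):dx=+10,dy=+14->C; (1,5):dx=+1,dy=+1->C
  (1,6):dx=+4,dy=+11->C; (1,7):dx=-1,dy=-2->C; (1,8):dx=+5,dy=+8->C; (1,9):dx=+3,dy=+3->C
  (2,3):dx=-2,dy=+3->D; (2,4):dx=+1,dy=+8->C; (2,5):dx=-8,dy=-5->C; (2,6):dx=-5,dy=+5->D
  (2,7):dx=-10,dy=-8->C; (2,8):dx=-4,dy=+2->D; (2,9):dx=-6,dy=-3->C; (3,4):dx=+3,dy=+5->C
  (3,5):dx=-6,dy=-8->C; (3,6):dx=-3,dy=+2->D; (3,7):dx=-8,dy=-11->C; (3,8):dx=-2,dy=-1->C
  (3,9):dx=-4,dy=-6->C; (4,5):dx=-9,dy=-13->C; (4,6):dx=-6,dy=-3->C; (4,7):dx=-11,dy=-16->C
  (4,8):dx=-5,dy=-6->C; (4,9):dx=-7,dy=-11->C; (5,6):dx=+3,dy=+10->C; (5,7):dx=-2,dy=-3->C
  (5,8):dx=+4,dy=+7->C; (5,9):dx=+2,dy=+2->C; (6,7):dx=-5,dy=-13->C; (6,8):dx=+1,dy=-3->D
  (6,9):dx=-1,dy=-8->C; (7,8):dx=+6,dy=+10->C; (7,9):dx=+4,dy=+5->C; (8,9):dx=-2,dy=-5->C
Step 2: C = 31, D = 5, total pairs = 36.
Step 3: tau = (C - D)/(n(n-1)/2) = (31 - 5)/36 = 0.722222.
Step 4: Exact two-sided p-value (enumerate n! = 362880 permutations of y under H0): p = 0.005886.
Step 5: alpha = 0.05. reject H0.

tau_b = 0.7222 (C=31, D=5), p = 0.005886, reject H0.


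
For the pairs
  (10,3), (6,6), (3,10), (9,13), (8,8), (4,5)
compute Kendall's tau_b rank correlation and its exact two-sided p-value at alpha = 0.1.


Step 1: Enumerate the 15 unordered pairs (i,j) with i<j and classify each by sign(x_j-x_i) * sign(y_j-y_i).
  (1,2):dx=-4,dy=+3->D; (1,3):dx=-7,dy=+7->D; (1,4):dx=-1,dy=+10->D; (1,5):dx=-2,dy=+5->D
  (1,6):dx=-6,dy=+2->D; (2,3):dx=-3,dy=+4->D; (2,4):dx=+3,dy=+7->C; (2,5):dx=+2,dy=+2->C
  (2,6):dx=-2,dy=-1->C; (3,4):dx=+6,dy=+3->C; (3,5):dx=+5,dy=-2->D; (3,6):dx=+1,dy=-5->D
  (4,5):dx=-1,dy=-5->C; (4,6):dx=-5,dy=-8->C; (5,6):dx=-4,dy=-3->C
Step 2: C = 7, D = 8, total pairs = 15.
Step 3: tau = (C - D)/(n(n-1)/2) = (7 - 8)/15 = -0.066667.
Step 4: Exact two-sided p-value (enumerate n! = 720 permutations of y under H0): p = 1.000000.
Step 5: alpha = 0.1. fail to reject H0.

tau_b = -0.0667 (C=7, D=8), p = 1.000000, fail to reject H0.


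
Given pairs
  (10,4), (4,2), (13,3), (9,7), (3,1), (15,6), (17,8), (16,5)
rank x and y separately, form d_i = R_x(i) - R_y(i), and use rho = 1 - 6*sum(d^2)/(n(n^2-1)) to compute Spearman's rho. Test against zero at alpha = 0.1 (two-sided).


Step 1: Rank x and y separately (midranks; no ties here).
rank(x): 10->4, 4->2, 13->5, 9->3, 3->1, 15->6, 17->8, 16->7
rank(y): 4->4, 2->2, 3->3, 7->7, 1->1, 6->6, 8->8, 5->5
Step 2: d_i = R_x(i) - R_y(i); compute d_i^2.
  (4-4)^2=0, (2-2)^2=0, (5-3)^2=4, (3-7)^2=16, (1-1)^2=0, (6-6)^2=0, (8-8)^2=0, (7-5)^2=4
sum(d^2) = 24.
Step 3: rho = 1 - 6*24 / (8*(8^2 - 1)) = 1 - 144/504 = 0.714286.
Step 4: Under H0, t = rho * sqrt((n-2)/(1-rho^2)) = 2.5000 ~ t(6).
Step 5: Two-sided p-value from the t-distribution with 6 df = 0.046528.
Step 6: alpha = 0.1. reject H0.

rho = 0.7143, p = 0.046528, reject H0 at alpha = 0.1.


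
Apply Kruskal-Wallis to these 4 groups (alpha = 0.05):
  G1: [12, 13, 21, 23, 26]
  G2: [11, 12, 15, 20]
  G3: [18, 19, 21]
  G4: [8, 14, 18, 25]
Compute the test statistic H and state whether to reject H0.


Step 1: Combine all N = 16 observations and assign midranks.
sorted (value, group, rank): (8,G4,1), (11,G2,2), (12,G1,3.5), (12,G2,3.5), (13,G1,5), (14,G4,6), (15,G2,7), (18,G3,8.5), (18,G4,8.5), (19,G3,10), (20,G2,11), (21,G1,12.5), (21,G3,12.5), (23,G1,14), (25,G4,15), (26,G1,16)
Step 2: Sum ranks within each group.
R_1 = 51 (n_1 = 5)
R_2 = 23.5 (n_2 = 4)
R_3 = 31 (n_3 = 3)
R_4 = 30.5 (n_4 = 4)
Step 3: H = 12/(N(N+1)) * sum(R_i^2/n_i) - 3(N+1)
     = 12/(16*17) * (51^2/5 + 23.5^2/4 + 31^2/3 + 30.5^2/4) - 3*17
     = 0.044118 * 1211.16 - 51
     = 2.433456.
Step 4: Ties present; correction factor C = 1 - 18/(16^3 - 16) = 0.995588. Corrected H = 2.433456 / 0.995588 = 2.444239.
Step 5: Under H0, H ~ chi^2(3); p-value = 0.485453.
Step 6: alpha = 0.05. fail to reject H0.

H = 2.4442, df = 3, p = 0.485453, fail to reject H0.
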